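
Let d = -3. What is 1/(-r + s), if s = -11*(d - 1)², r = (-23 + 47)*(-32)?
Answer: 1/592 ≈ 0.0016892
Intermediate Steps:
r = -768 (r = 24*(-32) = -768)
s = -176 (s = -11*(-3 - 1)² = -11*(-4)² = -11*16 = -176)
1/(-r + s) = 1/(-1*(-768) - 176) = 1/(768 - 176) = 1/592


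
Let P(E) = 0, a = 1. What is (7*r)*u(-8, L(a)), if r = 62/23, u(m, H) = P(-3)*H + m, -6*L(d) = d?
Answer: -3472/23 ≈ -150.96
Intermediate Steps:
L(d) = -d/6
u(m, H) = m (u(m, H) = 0*H + m = 0 + m = m)
r = 62/23 (r = 62*(1/23) = 62/23 ≈ 2.6957)
(7*r)*u(-8, L(a)) = (7*(62/23))*(-8) = (434/23)*(-8) = -3472/23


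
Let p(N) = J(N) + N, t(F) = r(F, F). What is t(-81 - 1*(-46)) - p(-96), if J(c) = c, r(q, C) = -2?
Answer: 190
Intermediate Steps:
t(F) = -2
p(N) = 2*N (p(N) = N + N = 2*N)
t(-81 - 1*(-46)) - p(-96) = -2 - 2*(-96) = -2 - 1*(-192) = -2 + 192 = 190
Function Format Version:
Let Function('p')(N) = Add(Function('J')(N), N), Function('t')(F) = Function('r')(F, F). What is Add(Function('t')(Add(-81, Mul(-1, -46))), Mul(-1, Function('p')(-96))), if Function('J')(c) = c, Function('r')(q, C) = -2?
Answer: 190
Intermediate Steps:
Function('t')(F) = -2
Function('p')(N) = Mul(2, N) (Function('p')(N) = Add(N, N) = Mul(2, N))
Add(Function('t')(Add(-81, Mul(-1, -46))), Mul(-1, Function('p')(-96))) = Add(-2, Mul(-1, Mul(2, -96))) = Add(-2, Mul(-1, -192)) = Add(-2, 192) = 190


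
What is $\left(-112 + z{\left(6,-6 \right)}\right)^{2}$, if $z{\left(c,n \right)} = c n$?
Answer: $21904$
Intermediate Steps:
$\left(-112 + z{\left(6,-6 \right)}\right)^{2} = \left(-112 + 6 \left(-6\right)\right)^{2} = \left(-112 - 36\right)^{2} = \left(-148\right)^{2} = 21904$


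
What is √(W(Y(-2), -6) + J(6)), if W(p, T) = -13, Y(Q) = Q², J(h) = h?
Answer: I*√7 ≈ 2.6458*I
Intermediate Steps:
√(W(Y(-2), -6) + J(6)) = √(-13 + 6) = √(-7) = I*√7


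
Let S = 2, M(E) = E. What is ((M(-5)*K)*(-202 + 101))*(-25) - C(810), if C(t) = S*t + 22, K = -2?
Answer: 23608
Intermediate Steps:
C(t) = 22 + 2*t (C(t) = 2*t + 22 = 22 + 2*t)
((M(-5)*K)*(-202 + 101))*(-25) - C(810) = ((-5*(-2))*(-202 + 101))*(-25) - (22 + 2*810) = (10*(-101))*(-25) - (22 + 1620) = -1010*(-25) - 1*1642 = 25250 - 1642 = 23608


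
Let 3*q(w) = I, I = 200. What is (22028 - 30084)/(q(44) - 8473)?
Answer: 24168/25219 ≈ 0.95833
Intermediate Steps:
q(w) = 200/3 (q(w) = (⅓)*200 = 200/3)
(22028 - 30084)/(q(44) - 8473) = (22028 - 30084)/(200/3 - 8473) = -8056/(-25219/3) = -8056*(-3/25219) = 24168/25219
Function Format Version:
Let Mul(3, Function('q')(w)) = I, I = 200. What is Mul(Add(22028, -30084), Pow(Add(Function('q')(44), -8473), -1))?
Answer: Rational(24168, 25219) ≈ 0.95833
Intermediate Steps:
Function('q')(w) = Rational(200, 3) (Function('q')(w) = Mul(Rational(1, 3), 200) = Rational(200, 3))
Mul(Add(22028, -30084), Pow(Add(Function('q')(44), -8473), -1)) = Mul(Add(22028, -30084), Pow(Add(Rational(200, 3), -8473), -1)) = Mul(-8056, Pow(Rational(-25219, 3), -1)) = Mul(-8056, Rational(-3, 25219)) = Rational(24168, 25219)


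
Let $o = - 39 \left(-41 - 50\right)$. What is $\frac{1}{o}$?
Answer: $\frac{1}{3549} \approx 0.00028177$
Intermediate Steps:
$o = 3549$ ($o = \left(-39\right) \left(-91\right) = 3549$)
$\frac{1}{o} = \frac{1}{3549}$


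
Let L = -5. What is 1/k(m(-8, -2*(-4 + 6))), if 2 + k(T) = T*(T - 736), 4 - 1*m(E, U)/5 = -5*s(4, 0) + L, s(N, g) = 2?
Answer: -1/60897 ≈ -1.6421e-5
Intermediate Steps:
m(E, U) = 95 (m(E, U) = 20 - 5*(-5*2 - 5) = 20 - 5*(-10 - 5) = 20 - 5*(-15) = 20 + 75 = 95)
k(T) = -2 + T*(-736 + T) (k(T) = -2 + T*(T - 736) = -2 + T*(-736 + T))
1/k(m(-8, -2*(-4 + 6))) = 1/(-2 + 95² - 736*95) = 1/(-2 + 9025 - 69920) = 1/(-60897) = -1/60897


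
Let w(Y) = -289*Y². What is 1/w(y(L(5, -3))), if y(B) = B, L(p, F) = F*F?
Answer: -1/23409 ≈ -4.2719e-5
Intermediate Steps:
L(p, F) = F²
1/w(y(L(5, -3))) = 1/(-289*((-3)²)²) = 1/(-289*9²) = 1/(-289*81) = 1/(-23409) = -1/23409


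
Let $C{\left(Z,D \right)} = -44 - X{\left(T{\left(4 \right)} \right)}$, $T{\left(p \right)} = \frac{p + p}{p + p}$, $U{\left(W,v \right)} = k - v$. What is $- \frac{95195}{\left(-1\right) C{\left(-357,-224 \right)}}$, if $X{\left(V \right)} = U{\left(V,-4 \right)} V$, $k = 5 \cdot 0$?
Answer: $- \frac{95195}{48} \approx -1983.2$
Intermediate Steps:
$k = 0$
$U{\left(W,v \right)} = - v$ ($U{\left(W,v \right)} = 0 - v = - v$)
$T{\left(p \right)} = 1$ ($T{\left(p \right)} = \frac{2 p}{2 p} = 2 p \frac{1}{2 p} = 1$)
$X{\left(V \right)} = 4 V$ ($X{\left(V \right)} = \left(-1\right) \left(-4\right) V = 4 V$)
$C{\left(Z,D \right)} = -48$ ($C{\left(Z,D \right)} = -44 - 4 \cdot 1 = -44 - 4 = -48$)
$- \frac{95195}{\left(-1\right) C{\left(-357,-224 \right)}} = - \frac{95195}{\left(-1\right) \left(-48\right)} = - \frac{95195}{48}$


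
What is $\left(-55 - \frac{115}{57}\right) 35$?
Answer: $- \frac{113750}{57} \approx -1995.6$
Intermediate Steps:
$\left(-55 - \frac{115}{57}\right) 35 = \left(- \frac{3250}{57}\right) 35 = - \frac{113750}{57}$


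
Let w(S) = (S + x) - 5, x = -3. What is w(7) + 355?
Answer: 354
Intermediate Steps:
w(S) = -8 + S (w(S) = (S - 3) - 5 = (-3 + S) - 5 = -8 + S)
w(7) + 355 = (-8 + 7) + 355 = -1 + 355 = 354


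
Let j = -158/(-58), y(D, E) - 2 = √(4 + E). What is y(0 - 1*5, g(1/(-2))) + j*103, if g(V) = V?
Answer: 8195/29 + √14/2 ≈ 284.46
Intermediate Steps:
y(D, E) = 2 + √(4 + E)
j = 79/29 (j = -158*(-1/58) = 79/29 ≈ 2.7241)
y(0 - 1*5, g(1/(-2))) + j*103 = (2 + √(4 + 1/(-2))) + (79/29)*103 = (2 + √(4 - ½)) + 8137/29 = (2 + √(7/2)) + 8137/29 = (2 + √14/2) + 8137/29 = 8195/29 + √14/2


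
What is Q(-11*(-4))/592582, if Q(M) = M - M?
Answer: 0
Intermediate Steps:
Q(M) = 0
Q(-11*(-4))/592582 = 0/592582 = 0*(1/592582) = 0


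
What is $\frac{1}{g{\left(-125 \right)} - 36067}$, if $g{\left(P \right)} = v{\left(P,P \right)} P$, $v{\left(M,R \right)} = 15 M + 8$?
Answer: $\frac{1}{197308} \approx 5.0682 \cdot 10^{-6}$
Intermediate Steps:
$v{\left(M,R \right)} = 8 + 15 M$
$g{\left(P \right)} = P \left(8 + 15 P\right)$ ($g{\left(P \right)} = \left(8 + 15 P\right) P = P \left(8 + 15 P\right)$)
$\frac{1}{g{\left(-125 \right)} - 36067} = \frac{1}{- 125 \left(8 + 15 \left(-125\right)\right) - 36067} = \frac{1}{- 125 \left(8 - 1875\right) - 36067} = \frac{1}{\left(-125\right) \left(-1867\right) - 36067} = \frac{1}{233375 - 36067} = \frac{1}{197308}$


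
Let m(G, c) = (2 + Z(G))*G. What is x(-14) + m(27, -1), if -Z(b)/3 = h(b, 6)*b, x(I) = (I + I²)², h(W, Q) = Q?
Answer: 20056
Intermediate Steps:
Z(b) = -18*b
m(G, c) = G*(2 - 18*G) (m(G, c) = (2 - 18*G)*G = G*(2 - 18*G))
x(-14) + m(27, -1) = (-14)²*(1 - 14)² + 2*27*(1 - 9*27) = 196*(-13)² + 2*27*(1 - 243) = 196*169 + 2*27*(-242) = 33124 - 13068 = 20056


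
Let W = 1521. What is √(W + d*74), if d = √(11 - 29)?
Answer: √(1521 + 222*I*√2) ≈ 39.205 + 4.004*I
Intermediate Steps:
d = 3*I*√2 (d = √(-18) = 3*I*√2 ≈ 4.2426*I)
√(W + d*74) = √(1521 + (3*I*√2)*74) = √(1521 + 222*I*√2)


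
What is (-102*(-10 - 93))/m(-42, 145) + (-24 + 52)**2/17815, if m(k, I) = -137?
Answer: -26722426/348665 ≈ -76.642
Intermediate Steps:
(-102*(-10 - 93))/m(-42, 145) + (-24 + 52)**2/17815 = -102*(-10 - 93)/(-137) + (-24 + 52)**2/17815 = -102*(-103)*(-1/137) + 28**2*(1/17815) = 10506*(-1/137) + 784*(1/17815) = -10506/137 + 112/2545 = -26722426/348665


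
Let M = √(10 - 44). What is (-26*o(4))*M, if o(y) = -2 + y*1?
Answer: -52*I*√34 ≈ -303.21*I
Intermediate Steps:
M = I*√34 (M = √(-34) = I*√34 ≈ 5.8309*I)
o(y) = -2 + y
(-26*o(4))*M = (-26*(-2 + 4))*(I*√34) = (-26*2)*(I*√34) = -52*I*√34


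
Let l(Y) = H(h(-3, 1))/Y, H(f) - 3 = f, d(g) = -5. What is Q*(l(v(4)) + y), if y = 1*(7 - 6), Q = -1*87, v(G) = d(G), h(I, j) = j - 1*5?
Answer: -522/5 ≈ -104.40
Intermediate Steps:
h(I, j) = -5 + j (h(I, j) = j - 5 = -5 + j)
H(f) = 3 + f
v(G) = -5
l(Y) = -1/Y (l(Y) = (3 + (-5 + 1))/Y = (3 - 4)/Y = -1/Y)
Q = -87
y = 1 (y = 1*1 = 1)
Q*(l(v(4)) + y) = -87*(-1/(-5) + 1) = -87*(-1*(-⅕) + 1) = -87*(⅕ + 1) = -87*6/5 = -522/5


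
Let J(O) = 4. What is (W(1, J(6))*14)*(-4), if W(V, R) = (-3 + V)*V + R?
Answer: -112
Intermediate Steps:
W(V, R) = R + V*(-3 + V) (W(V, R) = V*(-3 + V) + R = R + V*(-3 + V))
(W(1, J(6))*14)*(-4) = ((4 + 1² - 3*1)*14)*(-4) = ((4 + 1 - 3)*14)*(-4) = (2*14)*(-4) = 28*(-4) = -112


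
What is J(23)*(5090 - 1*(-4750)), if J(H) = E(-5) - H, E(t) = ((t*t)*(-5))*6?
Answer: -7606320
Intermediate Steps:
E(t) = -30*t**2 (E(t) = (t**2*(-5))*6 = -5*t**2*6 = -30*t**2)
J(H) = -750 - H (J(H) = -30*(-5)**2 - H = -30*25 - H = -750 - H)
J(23)*(5090 - 1*(-4750)) = (-750 - 1*23)*(5090 - 1*(-4750)) = (-750 - 23)*(5090 + 4750) = -773*9840 = -7606320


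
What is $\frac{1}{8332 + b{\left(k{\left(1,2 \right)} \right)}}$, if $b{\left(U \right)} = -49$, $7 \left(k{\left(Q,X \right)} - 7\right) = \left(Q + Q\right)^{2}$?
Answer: $\frac{1}{8283} \approx 0.00012073$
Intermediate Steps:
$k{\left(Q,X \right)} = 7 + \frac{4 Q^{2}}{7}$ ($k{\left(Q,X \right)} = 7 + \frac{\left(Q + Q\right)^{2}}{7} = 7 + \frac{\left(2 Q\right)^{2}}{7} = 7 + \frac{4 Q^{2}}{7}$)
$\frac{1}{8332 + b{\left(k{\left(1,2 \right)} \right)}} = \frac{1}{8332 - 49} = \frac{1}{8283}$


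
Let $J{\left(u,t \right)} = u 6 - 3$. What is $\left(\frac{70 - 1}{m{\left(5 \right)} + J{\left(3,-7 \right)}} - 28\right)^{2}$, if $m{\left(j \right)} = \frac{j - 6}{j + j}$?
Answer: $\frac{12124324}{22201} \approx 546.12$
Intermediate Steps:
$J{\left(u,t \right)} = -3 + 6 u$ ($J{\left(u,t \right)} = 6 u - 3 = -3 + 6 u$)
$m{\left(j \right)} = \frac{-6 + j}{2 j}$
$\left(\frac{70 - 1}{m{\left(5 \right)} + J{\left(3,-7 \right)}} - 28\right)^{2} = \left(\frac{70 - 1}{\frac{-6 + 5}{2 \cdot 5} + \left(-3 + 6 \cdot 3\right)} - 28\right)^{2} = \left(\frac{69}{\frac{1}{2} \cdot \frac{1}{5} \left(-1\right) + \left(-3 + 18\right)} - 28\right)^{2} = \left(\frac{69}{- \frac{1}{10} + 15} - 28\right)^{2} = \left(\frac{69}{\frac{149}{10}} - 28\right)^{2} = \left(69 \cdot \frac{10}{149} - 28\right)^{2} = \left(\frac{690}{149} - 28\right)^{2} = \left(- \frac{3482}{149}\right)^{2} = \frac{12124324}{22201}$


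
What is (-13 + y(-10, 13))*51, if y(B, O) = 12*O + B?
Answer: 6783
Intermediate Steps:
y(B, O) = B + 12*O
(-13 + y(-10, 13))*51 = (-13 + (-10 + 12*13))*51 = (-13 + (-10 + 156))*51 = (-13 + 146)*51 = 133*51 = 6783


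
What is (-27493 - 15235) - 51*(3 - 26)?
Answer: -41555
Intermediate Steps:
(-27493 - 15235) - 51*(3 - 26) = -42728 - 51*(-23) = -42728 + 1173 = -41555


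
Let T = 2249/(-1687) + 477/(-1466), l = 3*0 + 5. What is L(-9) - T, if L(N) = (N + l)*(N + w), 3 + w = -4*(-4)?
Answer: -35468539/2473142 ≈ -14.341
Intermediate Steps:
l = 5 (l = 0 + 5 = 5)
w = 13 (w = -3 - 4*(-4) = -3 + 16 = 13)
L(N) = (5 + N)*(13 + N) (L(N) = (N + 5)*(N + 13) = (5 + N)*(13 + N))
T = -4101733/2473142 (T = 2249*(-1/1687) + 477*(-1/1466) = -2249/1687 - 477/1466 = -4101733/2473142 ≈ -1.6585)
L(-9) - T = (65 + (-9)**2 + 18*(-9)) - 1*(-4101733/2473142) = (65 + 81 - 162) + 4101733/2473142 = -16 + 4101733/2473142 = -35468539/2473142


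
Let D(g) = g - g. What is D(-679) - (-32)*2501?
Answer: 80032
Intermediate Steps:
D(g) = 0
D(-679) - (-32)*2501 = 0 - (-32)*2501 = 0 - 1*(-80032) = 0 + 80032 = 80032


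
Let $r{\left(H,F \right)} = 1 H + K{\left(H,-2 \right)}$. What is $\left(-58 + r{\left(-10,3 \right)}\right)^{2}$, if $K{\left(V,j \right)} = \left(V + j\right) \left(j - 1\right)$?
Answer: $1024$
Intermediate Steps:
$K{\left(V,j \right)} = \left(-1 + j\right) \left(V + j\right)$ ($K{\left(V,j \right)} = \left(V + j\right) \left(-1 + j\right) = \left(-1 + j\right) \left(V + j\right)$)
$r{\left(H,F \right)} = 6 - 2 H$ ($r{\left(H,F \right)} = 1 H + \left(\left(-2\right)^{2} - H - -2 + H \left(-2\right)\right) = H + \left(4 - H + 2 - 2 H\right) = H - \left(-6 + 3 H\right) = 6 - 2 H$)
$\left(-58 + r{\left(-10,3 \right)}\right)^{2} = \left(-58 + \left(6 - -20\right)\right)^{2} = \left(-58 + \left(6 + 20\right)\right)^{2} = \left(-58 + 26\right)^{2} = \left(-32\right)^{2} = 1024$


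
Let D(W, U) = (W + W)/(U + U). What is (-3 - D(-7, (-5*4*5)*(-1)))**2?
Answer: 85849/10000 ≈ 8.5849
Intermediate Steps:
D(W, U) = W/U (D(W, U) = (2*W)/((2*U)) = (2*W)*(1/(2*U)) = W/U)
(-3 - D(-7, (-5*4*5)*(-1)))**2 = (-3 - (-7)/((-5*4*5)*(-1)))**2 = (-3 - (-7)/(-20*5*(-1)))**2 = (-3 - (-7)/((-100*(-1))))**2 = (-3 - (-7)/100)**2 = (-3 - 1*(-7/100))**2 = (-3 + 7/100)**2 = (-293/100)**2 = 85849/10000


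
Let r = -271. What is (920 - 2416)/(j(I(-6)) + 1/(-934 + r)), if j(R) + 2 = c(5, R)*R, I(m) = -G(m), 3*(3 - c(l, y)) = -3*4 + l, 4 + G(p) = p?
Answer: -5408040/185567 ≈ -29.143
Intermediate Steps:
G(p) = -4 + p
c(l, y) = 7 - l/3 (c(l, y) = 3 - (-3*4 + l)/3 = 3 - (-12 + l)/3 = 3 + (4 - l/3) = 7 - l/3)
I(m) = 4 - m (I(m) = -(-4 + m) = 4 - m)
j(R) = -2 + 16*R/3 (j(R) = -2 + (7 - ⅓*5)*R = -2 + (7 - 5/3)*R = -2 + 16*R/3)
(920 - 2416)/(j(I(-6)) + 1/(-934 + r)) = (920 - 2416)/((-2 + 16*(4 - 1*(-6))/3) + 1/(-934 - 271)) = -1496/((-2 + 16*(4 + 6)/3) + 1/(-1205)) = -1496/((-2 + (16/3)*10) - 1/1205) = -1496/((-2 + 160/3) - 1/1205) = -1496/(154/3 - 1/1205) = -1496/185567/3615 = -1496*3615/185567 = -5408040/185567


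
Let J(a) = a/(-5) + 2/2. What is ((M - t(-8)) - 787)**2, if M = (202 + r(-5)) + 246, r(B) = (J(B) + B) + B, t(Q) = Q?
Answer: 114921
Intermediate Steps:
J(a) = 1 - a/5 (J(a) = a*(-1/5) + 2*(1/2) = -a/5 + 1 = 1 - a/5)
r(B) = 1 + 9*B/5 (r(B) = ((1 - B/5) + B) + B = (1 + 4*B/5) + B = 1 + 9*B/5)
M = 440 (M = (202 + (1 + (9/5)*(-5))) + 246 = (202 + (1 - 9)) + 246 = (202 - 8) + 246 = 194 + 246 = 440)
((M - t(-8)) - 787)**2 = ((440 - 1*(-8)) - 787)**2 = ((440 + 8) - 787)**2 = (448 - 787)**2 = (-339)**2 = 114921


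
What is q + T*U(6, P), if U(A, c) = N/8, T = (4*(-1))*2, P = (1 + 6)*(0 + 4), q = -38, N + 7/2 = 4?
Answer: -77/2 ≈ -38.500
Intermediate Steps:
N = ½ (N = -7/2 + 4 = ½ ≈ 0.50000)
P = 28 (P = 7*4 = 28)
T = -8 (T = -4*2 = -8)
U(A, c) = 1/16 (U(A, c) = (½)/8 = (½)*(⅛) = 1/16)
q + T*U(6, P) = -38 - 8*1/16 = -38 - ½ = -77/2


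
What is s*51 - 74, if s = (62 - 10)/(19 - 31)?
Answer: -295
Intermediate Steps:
s = -13/3 (s = 52/(-12) = 52*(-1/12) = -13/3 ≈ -4.3333)
s*51 - 74 = -13/3*51 - 74 = -221 - 74 = -295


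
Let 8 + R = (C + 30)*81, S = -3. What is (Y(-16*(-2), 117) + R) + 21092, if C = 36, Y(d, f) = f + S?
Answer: 26544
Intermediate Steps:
Y(d, f) = -3 + f (Y(d, f) = f - 3 = -3 + f)
R = 5338 (R = -8 + (36 + 30)*81 = -8 + 66*81 = -8 + 5346 = 5338)
(Y(-16*(-2), 117) + R) + 21092 = ((-3 + 117) + 5338) + 21092 = (114 + 5338) + 21092 = 5452 + 21092 = 26544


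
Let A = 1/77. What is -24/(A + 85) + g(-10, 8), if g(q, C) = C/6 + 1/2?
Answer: 10153/6546 ≈ 1.5510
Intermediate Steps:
g(q, C) = ½ + C/6 (g(q, C) = C*(⅙) + 1*(½) = C/6 + ½ = ½ + C/6)
A = 1/77 ≈ 0.012987
-24/(A + 85) + g(-10, 8) = -24/(1/77 + 85) + (½ + (⅙)*8) = -24/(6546/77) + (½ + 4/3) = (77/6546)*(-24) + 11/6 = -308/1091 + 11/6 = 10153/6546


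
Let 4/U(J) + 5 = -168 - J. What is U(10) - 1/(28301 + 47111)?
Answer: -301831/13800396 ≈ -0.021871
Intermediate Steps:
U(J) = 4/(-173 - J) (U(J) = 4/(-5 + (-168 - J)) = 4/(-173 - J))
U(10) - 1/(28301 + 47111) = -4/(173 + 10) - 1/(28301 + 47111) = -4/183 - 1/75412 = -301831/13800396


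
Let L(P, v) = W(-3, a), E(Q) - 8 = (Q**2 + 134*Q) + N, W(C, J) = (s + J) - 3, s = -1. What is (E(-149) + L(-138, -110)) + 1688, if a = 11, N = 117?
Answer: 4055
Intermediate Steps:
W(C, J) = -4 + J (W(C, J) = (-1 + J) - 3 = -4 + J)
E(Q) = 125 + Q**2 + 134*Q (E(Q) = 8 + ((Q**2 + 134*Q) + 117) = 8 + (117 + Q**2 + 134*Q) = 125 + Q**2 + 134*Q)
L(P, v) = 7 (L(P, v) = -4 + 11 = 7)
(E(-149) + L(-138, -110)) + 1688 = ((125 + (-149)**2 + 134*(-149)) + 7) + 1688 = ((125 + 22201 - 19966) + 7) + 1688 = (2360 + 7) + 1688 = 2367 + 1688 = 4055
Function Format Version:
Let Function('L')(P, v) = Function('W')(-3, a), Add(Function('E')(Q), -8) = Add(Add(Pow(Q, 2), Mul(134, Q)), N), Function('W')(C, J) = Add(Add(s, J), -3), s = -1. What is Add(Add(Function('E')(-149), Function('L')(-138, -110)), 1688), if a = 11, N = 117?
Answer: 4055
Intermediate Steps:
Function('W')(C, J) = Add(-4, J) (Function('W')(C, J) = Add(Add(-1, J), -3) = Add(-4, J))
Function('E')(Q) = Add(125, Pow(Q, 2), Mul(134, Q)) (Function('E')(Q) = Add(8, Add(Add(Pow(Q, 2), Mul(134, Q)), 117)) = Add(8, Add(117, Pow(Q, 2), Mul(134, Q))) = Add(125, Pow(Q, 2), Mul(134, Q)))
Function('L')(P, v) = 7 (Function('L')(P, v) = Add(-4, 11) = 7)
Add(Add(Function('E')(-149), Function('L')(-138, -110)), 1688) = Add(Add(Add(125, Pow(-149, 2), Mul(134, -149)), 7), 1688) = Add(Add(Add(125, 22201, -19966), 7), 1688) = Add(Add(2360, 7), 1688) = Add(2367, 1688) = 4055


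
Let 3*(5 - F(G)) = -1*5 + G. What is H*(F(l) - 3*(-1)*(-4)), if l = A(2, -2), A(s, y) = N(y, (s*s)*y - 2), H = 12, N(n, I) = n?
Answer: -56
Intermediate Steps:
A(s, y) = y
l = -2
F(G) = 20/3 - G/3 (F(G) = 5 - (-1*5 + G)/3 = 5 - (-5 + G)/3 = 5 + (5/3 - G/3) = 20/3 - G/3)
H*(F(l) - 3*(-1)*(-4)) = 12*((20/3 - 1/3*(-2)) - 3*(-1)*(-4)) = 12*((20/3 + 2/3) + 3*(-4)) = 12*(22/3 - 12) = 12*(-14/3) = -56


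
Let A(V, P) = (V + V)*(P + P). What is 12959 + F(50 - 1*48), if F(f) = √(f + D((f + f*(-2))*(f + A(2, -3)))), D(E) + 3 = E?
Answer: 12959 + √43 ≈ 12966.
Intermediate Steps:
A(V, P) = 4*P*V (A(V, P) = (2*V)*(2*P) = 4*P*V)
D(E) = -3 + E
F(f) = √(-3 + f - f*(-24 + f)) (F(f) = √(f + (-3 + (f + f*(-2))*(f + 4*(-3)*2))) = √(f + (-3 + (f - 2*f)*(f - 24))) = √(f + (-3 + (-f)*(-24 + f))) = √(f + (-3 - f*(-24 + f))) = √(-3 + f - f*(-24 + f)))
12959 + F(50 - 1*48) = 12959 + √(-3 + (50 - 1*48) - (50 - 1*48)*(-24 + (50 - 1*48))) = 12959 + √(-3 + (50 - 48) - (50 - 48)*(-24 + (50 - 48))) = 12959 + √(-3 + 2 - 1*2*(-24 + 2)) = 12959 + √(-3 + 2 - 1*2*(-22)) = 12959 + √(-3 + 2 + 44) = 12959 + √43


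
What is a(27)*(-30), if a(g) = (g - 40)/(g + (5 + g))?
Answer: 390/59 ≈ 6.6102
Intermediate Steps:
a(g) = (-40 + g)/(5 + 2*g)
a(27)*(-30) = ((-40 + 27)/(5 + 2*27))*(-30) = (-13/(5 + 54))*(-30) = (-13/59)*(-30) = ((1/59)*(-13))*(-30) = -13/59*(-30) = 390/59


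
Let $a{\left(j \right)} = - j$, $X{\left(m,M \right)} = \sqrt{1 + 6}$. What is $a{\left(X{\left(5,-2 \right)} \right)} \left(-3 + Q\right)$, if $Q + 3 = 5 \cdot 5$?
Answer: $- 19 \sqrt{7} \approx -50.269$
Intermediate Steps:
$X{\left(m,M \right)} = \sqrt{7}$
$Q = 22$ ($Q = -3 + 5 \cdot 5 = -3 + 25 = 22$)
$a{\left(X{\left(5,-2 \right)} \right)} \left(-3 + Q\right) = - \sqrt{7} \left(-3 + 22\right) = - \sqrt{7} \cdot 19 = - 19 \sqrt{7}$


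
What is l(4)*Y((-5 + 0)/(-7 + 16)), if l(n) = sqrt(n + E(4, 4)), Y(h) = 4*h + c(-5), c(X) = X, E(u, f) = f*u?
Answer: -130*sqrt(5)/9 ≈ -32.299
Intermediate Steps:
Y(h) = -5 + 4*h (Y(h) = 4*h - 5 = -5 + 4*h)
l(n) = sqrt(16 + n) (l(n) = sqrt(n + 4*4) = sqrt(n + 16) = sqrt(16 + n))
l(4)*Y((-5 + 0)/(-7 + 16)) = sqrt(16 + 4)*(-5 + 4*((-5 + 0)/(-7 + 16))) = sqrt(20)*(-5 + 4*(-5/9)) = (2*sqrt(5))*(-5 + 4*(-5*1/9)) = (2*sqrt(5))*(-5 + 4*(-5/9)) = (2*sqrt(5))*(-5 - 20/9) = (2*sqrt(5))*(-65/9) = -130*sqrt(5)/9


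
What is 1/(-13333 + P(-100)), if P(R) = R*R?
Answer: -1/3333 ≈ -0.00030003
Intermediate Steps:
P(R) = R**2
1/(-13333 + P(-100)) = 1/(-13333 + (-100)**2) = 1/(-13333 + 10000) = 1/(-3333) = -1/3333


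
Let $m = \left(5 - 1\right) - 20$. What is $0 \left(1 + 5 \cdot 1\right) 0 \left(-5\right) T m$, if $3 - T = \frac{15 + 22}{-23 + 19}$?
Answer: $0$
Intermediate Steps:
$T = \frac{49}{4}$ ($T = 3 - \frac{15 + 22}{-23 + 19} = 3 - \frac{37}{-4} = 3 - 37 \left(- \frac{1}{4}\right) = 3 - - \frac{37}{4} = 3 + \frac{37}{4} = \frac{49}{4} \approx 12.25$)
$m = -16$ ($m = \left(5 - 1\right) - 20 = 4 - 20 = -16$)
$0 \left(1 + 5 \cdot 1\right) 0 \left(-5\right) T m = 0 \left(1 + 5 \cdot 1\right) 0 \left(-5\right) \frac{49}{4} \left(-16\right) = 0 \left(1 + 5\right) 0 \left(-5\right) \frac{49}{4} \left(-16\right) = 0 \cdot 6 \cdot 0 \left(-5\right) \frac{49}{4} \left(-16\right) = 0 \cdot 0 \left(-5\right) \frac{49}{4} \left(-16\right) = 0 \cdot 0 \cdot \frac{49}{4} \left(-16\right) = 0 \cdot \frac{49}{4} \left(-16\right) = 0 \left(-16\right) = 0$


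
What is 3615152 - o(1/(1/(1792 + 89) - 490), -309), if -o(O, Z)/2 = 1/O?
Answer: 6798257534/1881 ≈ 3.6142e+6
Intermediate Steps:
o(O, Z) = -2/O
3615152 - o(1/(1/(1792 + 89) - 490), -309) = 3615152 - (-2)/(1/(1/(1792 + 89) - 490)) = 3615152 - (-2)/(1/(1/1881 - 490)) = 3615152 - (-2)/(1/(-921689/1881)) = 3615152 - (-2)/(-1881/921689) = 3615152 - (-2)*(-921689)/1881 = 3615152 - 1*1843378/1881 = 3615152 - 1843378/1881 = 6798257534/1881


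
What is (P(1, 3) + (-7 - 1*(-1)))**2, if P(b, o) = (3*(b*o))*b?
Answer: 9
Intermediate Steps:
P(b, o) = 3*o*b**2 (P(b, o) = (3*b*o)*b = 3*o*b**2)
(P(1, 3) + (-7 - 1*(-1)))**2 = (3*3*1**2 + (-7 - 1*(-1)))**2 = (3*3*1 + (-7 + 1))**2 = (9 - 6)**2 = 3**2 = 9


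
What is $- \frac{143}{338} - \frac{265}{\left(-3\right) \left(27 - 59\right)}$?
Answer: $- \frac{3973}{1248} \approx -3.1835$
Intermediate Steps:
$- \frac{143}{338} - \frac{265}{\left(-3\right) \left(27 - 59\right)} = \left(-143\right) \frac{1}{338} - \frac{265}{\left(-3\right) \left(27 - 59\right)} = - \frac{11}{26} - \frac{265}{\left(-3\right) \left(-32\right)} = - \frac{11}{26} - \frac{265}{96} = - \frac{3973}{1248}$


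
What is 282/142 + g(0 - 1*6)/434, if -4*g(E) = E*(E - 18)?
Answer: 29319/15407 ≈ 1.9030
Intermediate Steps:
g(E) = -E*(-18 + E)/4 (g(E) = -E*(E - 18)/4 = -E*(-18 + E)/4)
282/142 + g(0 - 1*6)/434 = 282/142 + ((0 - 1*6)*(18 - (0 - 1*6))/4)/434 = 282*(1/142) + ((0 - 6)*(18 - (0 - 6))/4)*(1/434) = 141/71 + ((¼)*(-6)*(18 - 1*(-6)))*(1/434) = 141/71 + ((¼)*(-6)*(18 + 6))*(1/434) = 141/71 + ((¼)*(-6)*24)*(1/434) = 141/71 - 36*1/434 = 141/71 - 18/217 = 29319/15407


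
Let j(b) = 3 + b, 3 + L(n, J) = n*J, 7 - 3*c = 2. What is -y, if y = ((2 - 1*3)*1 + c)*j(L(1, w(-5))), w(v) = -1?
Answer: ⅔ ≈ 0.66667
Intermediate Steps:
c = 5/3 (c = 7/3 - ⅓*2 = 7/3 - ⅔ = 5/3 ≈ 1.6667)
L(n, J) = -3 + J*n (L(n, J) = -3 + n*J = -3 + J*n)
y = -⅔ (y = ((2 - 1*3)*1 + 5/3)*(3 + (-3 - 1*1)) = ((2 - 3)*1 + 5/3)*(3 + (-3 - 1)) = (-1*1 + 5/3)*(3 - 4) = (-1 + 5/3)*(-1) = (⅔)*(-1) = -⅔ ≈ -0.66667)
-y = -1*(-⅔) = ⅔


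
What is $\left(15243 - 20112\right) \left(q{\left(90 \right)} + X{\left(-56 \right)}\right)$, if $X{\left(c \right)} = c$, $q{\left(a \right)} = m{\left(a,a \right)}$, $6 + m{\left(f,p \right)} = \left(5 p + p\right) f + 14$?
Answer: $-236399688$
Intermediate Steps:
$m{\left(f,p \right)} = 8 + 6 f p$ ($m{\left(f,p \right)} = -6 + \left(\left(5 p + p\right) f + 14\right) = -6 + \left(6 p f + 14\right) = -6 + \left(6 f p + 14\right) = -6 + \left(14 + 6 f p\right) = 8 + 6 f p$)
$q{\left(a \right)} = 8 + 6 a^{2}$ ($q{\left(a \right)} = 8 + 6 a a = 8 + 6 a^{2}$)
$\left(15243 - 20112\right) \left(q{\left(90 \right)} + X{\left(-56 \right)}\right) = \left(15243 - 20112\right) \left(\left(8 + 6 \cdot 90^{2}\right) - 56\right) = - 4869 \left(\left(8 + 6 \cdot 8100\right) - 56\right) = - 4869 \left(\left(8 + 48600\right) - 56\right) = - 4869 \left(48608 - 56\right) = \left(-4869\right) 48552 = -236399688$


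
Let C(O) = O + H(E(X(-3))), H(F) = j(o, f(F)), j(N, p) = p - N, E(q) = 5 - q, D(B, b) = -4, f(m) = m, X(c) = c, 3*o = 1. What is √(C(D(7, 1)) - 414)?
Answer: I*√3693/3 ≈ 20.257*I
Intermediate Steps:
o = ⅓ (o = (⅓)*1 = ⅓ ≈ 0.33333)
H(F) = -⅓ + F (H(F) = F - 1*⅓ = F - ⅓ = -⅓ + F)
C(O) = 23/3 + O (C(O) = O + (-⅓ + (5 - 1*(-3))) = O + (-⅓ + (5 + 3)) = O + (-⅓ + 8) = O + 23/3 = 23/3 + O)
√(C(D(7, 1)) - 414) = √((23/3 - 4) - 414) = √(11/3 - 414) = √(-1231/3) = I*√3693/3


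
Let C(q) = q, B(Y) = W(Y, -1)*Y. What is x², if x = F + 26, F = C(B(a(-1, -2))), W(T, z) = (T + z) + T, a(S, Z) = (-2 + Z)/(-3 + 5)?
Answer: 1296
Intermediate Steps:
a(S, Z) = -1 + Z/2 (a(S, Z) = (-2 + Z)/2 = (-2 + Z)*(½) = -1 + Z/2)
W(T, z) = z + 2*T
B(Y) = Y*(-1 + 2*Y) (B(Y) = (-1 + 2*Y)*Y = Y*(-1 + 2*Y))
F = 10 (F = (-1 + (½)*(-2))*(-1 + 2*(-1 + (½)*(-2))) = (-1 - 1)*(-1 + 2*(-1 - 1)) = -2*(-1 + 2*(-2)) = -2*(-1 - 4) = -2*(-5) = 10)
x = 36 (x = 10 + 26 = 36)
x² = 36² = 1296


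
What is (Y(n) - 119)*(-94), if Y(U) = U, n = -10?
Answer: 12126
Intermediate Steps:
(Y(n) - 119)*(-94) = (-10 - 119)*(-94) = -129*(-94) = 12126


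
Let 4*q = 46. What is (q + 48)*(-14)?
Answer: -833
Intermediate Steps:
q = 23/2 (q = (¼)*46 = 23/2 ≈ 11.500)
(q + 48)*(-14) = (23/2 + 48)*(-14) = (119/2)*(-14) = -833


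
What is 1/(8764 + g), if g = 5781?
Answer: 1/14545 ≈ 6.8752e-5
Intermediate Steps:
1/(8764 + g) = 1/(8764 + 5781) = 1/14545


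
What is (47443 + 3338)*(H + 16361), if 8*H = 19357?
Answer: 7629591345/8 ≈ 9.5370e+8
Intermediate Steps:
H = 19357/8 (H = (⅛)*19357 = 19357/8 ≈ 2419.6)
(47443 + 3338)*(H + 16361) = (47443 + 3338)*(19357/8 + 16361) = 50781*(150245/8) = 7629591345/8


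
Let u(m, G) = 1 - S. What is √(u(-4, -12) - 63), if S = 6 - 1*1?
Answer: I*√67 ≈ 8.1853*I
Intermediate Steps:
S = 5 (S = 6 - 1 = 5)
u(m, G) = -4 (u(m, G) = 1 - 1*5 = 1 - 5 = -4)
√(u(-4, -12) - 63) = √(-4 - 63) = √(-67) = I*√67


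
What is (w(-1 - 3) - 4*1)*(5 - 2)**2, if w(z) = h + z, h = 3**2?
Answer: 9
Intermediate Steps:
h = 9
w(z) = 9 + z
(w(-1 - 3) - 4*1)*(5 - 2)**2 = ((9 + (-1 - 3)) - 4*1)*(5 - 2)**2 = ((9 - 4) - 4)*3**2 = (5 - 4)*9 = 1*9 = 9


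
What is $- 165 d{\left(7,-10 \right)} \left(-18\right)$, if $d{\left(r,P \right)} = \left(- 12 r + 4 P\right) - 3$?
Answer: $-377190$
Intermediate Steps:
$d{\left(r,P \right)} = -3 - 12 r + 4 P$
$- 165 d{\left(7,-10 \right)} \left(-18\right) = - 165 \left(-3 - 84 + 4 \left(-10\right)\right) \left(-18\right) = - 165 \left(-3 - 84 - 40\right) \left(-18\right) = \left(-165\right) \left(-127\right) \left(-18\right) = 20955 \left(-18\right) = -377190$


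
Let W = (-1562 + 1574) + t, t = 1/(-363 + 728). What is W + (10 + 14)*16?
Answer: 144541/365 ≈ 396.00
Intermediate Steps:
t = 1/365 ≈ 0.0027397
W = 4381/365 (W = (-1562 + 1574) + 1/365 = 12 + 1/365 = 4381/365 ≈ 12.003)
W + (10 + 14)*16 = 4381/365 + (10 + 14)*16 = 4381/365 + 24*16 = 4381/365 + 384 = 144541/365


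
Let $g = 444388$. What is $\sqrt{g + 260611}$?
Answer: $\sqrt{704999} \approx 839.64$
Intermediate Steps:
$\sqrt{g + 260611} = \sqrt{444388 + 260611} = \sqrt{704999}$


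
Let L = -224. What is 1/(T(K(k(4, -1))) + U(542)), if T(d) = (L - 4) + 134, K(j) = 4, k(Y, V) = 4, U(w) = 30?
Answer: -1/64 ≈ -0.015625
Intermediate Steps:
T(d) = -94 (T(d) = (-224 - 4) + 134 = -228 + 134 = -94)
1/(T(K(k(4, -1))) + U(542)) = 1/(-94 + 30) = 1/(-64) = -1/64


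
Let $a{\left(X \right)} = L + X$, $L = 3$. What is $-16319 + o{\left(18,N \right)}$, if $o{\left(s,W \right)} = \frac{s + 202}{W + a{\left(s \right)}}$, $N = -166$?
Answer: $- \frac{473295}{29} \approx -16321.0$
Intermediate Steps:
$a{\left(X \right)} = 3 + X$
$o{\left(s,W \right)} = \frac{202 + s}{3 + W + s}$ ($o{\left(s,W \right)} = \frac{s + 202}{W + \left(3 + s\right)} = \frac{202 + s}{3 + W + s}$)
$-16319 + o{\left(18,N \right)} = -16319 + \frac{202 + 18}{3 - 166 + 18} = -16319 + \frac{1}{-145} \cdot 220 = -16319 - \frac{44}{29} = - \frac{473295}{29}$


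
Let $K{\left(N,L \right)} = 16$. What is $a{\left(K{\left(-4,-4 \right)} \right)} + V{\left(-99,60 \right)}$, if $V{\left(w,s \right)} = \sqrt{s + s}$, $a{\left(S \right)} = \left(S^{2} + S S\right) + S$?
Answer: $528 + 2 \sqrt{30} \approx 538.95$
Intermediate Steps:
$a{\left(S \right)} = S + 2 S^{2}$ ($a{\left(S \right)} = \left(S^{2} + S^{2}\right) + S = 2 S^{2} + S = S + 2 S^{2}$)
$V{\left(w,s \right)} = \sqrt{2} \sqrt{s}$ ($V{\left(w,s \right)} = \sqrt{2 s} = \sqrt{2} \sqrt{s}$)
$a{\left(K{\left(-4,-4 \right)} \right)} + V{\left(-99,60 \right)} = 16 \left(1 + 2 \cdot 16\right) + \sqrt{2} \sqrt{60} = 16 \left(1 + 32\right) + \sqrt{2} \cdot 2 \sqrt{15} = 16 \cdot 33 + 2 \sqrt{30} = 528 + 2 \sqrt{30}$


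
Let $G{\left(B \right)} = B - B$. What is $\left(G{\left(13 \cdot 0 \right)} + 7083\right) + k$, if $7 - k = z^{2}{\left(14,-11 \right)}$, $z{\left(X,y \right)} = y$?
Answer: $6969$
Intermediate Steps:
$k = -114$ ($k = 7 - \left(-11\right)^{2} = 7 - 121 = -114$)
$G{\left(B \right)} = 0$
$\left(G{\left(13 \cdot 0 \right)} + 7083\right) + k = \left(0 + 7083\right) - 114 = 7083 - 114 = 6969$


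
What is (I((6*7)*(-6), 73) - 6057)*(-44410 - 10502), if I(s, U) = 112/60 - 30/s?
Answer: 11637253056/35 ≈ 3.3249e+8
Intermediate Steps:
I(s, U) = 28/15 - 30/s (I(s, U) = 112*(1/60) - 30/s = 28/15 - 30/s)
(I((6*7)*(-6), 73) - 6057)*(-44410 - 10502) = ((28/15 - 30/((6*7)*(-6))) - 6057)*(-44410 - 10502) = ((28/15 - 30/(42*(-6))) - 6057)*(-54912) = ((28/15 - 30/(-252)) - 6057)*(-54912) = ((28/15 - 30*(-1/252)) - 6057)*(-54912) = ((28/15 + 5/42) - 6057)*(-54912) = (139/70 - 6057)*(-54912) = -423851/70*(-54912) = 11637253056/35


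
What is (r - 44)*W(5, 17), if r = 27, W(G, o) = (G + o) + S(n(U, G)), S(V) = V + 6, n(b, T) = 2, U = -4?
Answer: -510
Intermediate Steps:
S(V) = 6 + V
W(G, o) = 8 + G + o (W(G, o) = (G + o) + (6 + 2) = (G + o) + 8 = 8 + G + o)
(r - 44)*W(5, 17) = (27 - 44)*(8 + 5 + 17) = -17*30 = -510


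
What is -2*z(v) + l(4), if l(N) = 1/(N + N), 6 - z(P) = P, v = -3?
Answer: -143/8 ≈ -17.875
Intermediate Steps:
z(P) = 6 - P
l(N) = 1/(2*N)
-2*z(v) + l(4) = -2*(6 - 1*(-3)) + (½)/4 = -2*(6 + 3) + (½)*(¼) = -2*9 + ⅛ = -18 + ⅛ = -143/8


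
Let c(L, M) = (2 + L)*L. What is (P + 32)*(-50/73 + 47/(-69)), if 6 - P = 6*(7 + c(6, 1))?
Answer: 27524/69 ≈ 398.90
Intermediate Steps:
c(L, M) = L*(2 + L)
P = -324 (P = 6 - 6*(7 + 6*(2 + 6)) = 6 - 6*(7 + 6*8) = 6 - 6*(7 + 48) = 6 - 6*55 = 6 - 1*330 = 6 - 330 = -324)
(P + 32)*(-50/73 + 47/(-69)) = (-324 + 32)*(-50/73 + 47/(-69)) = -292*(-50*1/73 + 47*(-1/69)) = -292*(-50/73 - 47/69) = -292*(-6881/5037) = 27524/69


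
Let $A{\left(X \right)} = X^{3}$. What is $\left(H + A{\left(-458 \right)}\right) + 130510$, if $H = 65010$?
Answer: $-95876392$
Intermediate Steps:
$\left(H + A{\left(-458 \right)}\right) + 130510 = \left(65010 + \left(-458\right)^{3}\right) + 130510 = \left(65010 - 96071912\right) + 130510 = -96006902 + 130510 = -95876392$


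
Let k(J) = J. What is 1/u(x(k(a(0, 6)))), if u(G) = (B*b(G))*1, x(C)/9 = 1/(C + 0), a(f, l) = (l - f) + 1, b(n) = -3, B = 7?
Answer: -1/21 ≈ -0.047619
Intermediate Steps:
a(f, l) = 1 + l - f
x(C) = 9/C (x(C) = 9/(C + 0) = 9/C)
u(G) = -21 (u(G) = (7*(-3))*1 = -21*1 = -21)
1/u(x(k(a(0, 6)))) = 1/(-21) = -1/21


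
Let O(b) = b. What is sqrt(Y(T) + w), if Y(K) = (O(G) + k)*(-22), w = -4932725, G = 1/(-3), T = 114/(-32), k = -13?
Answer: I*sqrt(44391885)/3 ≈ 2220.9*I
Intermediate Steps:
T = -57/16 (T = 114*(-1/32) = -57/16 ≈ -3.5625)
G = -1/3 ≈ -0.33333
Y(K) = 880/3 (Y(K) = (-1/3 - 13)*(-22) = -40/3*(-22) = 880/3)
sqrt(Y(T) + w) = sqrt(880/3 - 4932725) = sqrt(-14797295/3) = I*sqrt(44391885)/3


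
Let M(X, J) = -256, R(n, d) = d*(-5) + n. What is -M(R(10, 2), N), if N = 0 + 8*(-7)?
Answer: 256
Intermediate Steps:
R(n, d) = n - 5*d (R(n, d) = -5*d + n = n - 5*d)
N = -56 (N = 0 - 56 = -56)
-M(R(10, 2), N) = -1*(-256) = 256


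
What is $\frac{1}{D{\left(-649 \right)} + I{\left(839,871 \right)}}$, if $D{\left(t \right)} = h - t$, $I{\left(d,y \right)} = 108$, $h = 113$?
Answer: $\frac{1}{870} \approx 0.0011494$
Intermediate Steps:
$D{\left(t \right)} = 113 - t$
$\frac{1}{D{\left(-649 \right)} + I{\left(839,871 \right)}} = \frac{1}{\left(113 - -649\right) + 108} = \frac{1}{\left(113 + 649\right) + 108} = \frac{1}{762 + 108} = \frac{1}{870}$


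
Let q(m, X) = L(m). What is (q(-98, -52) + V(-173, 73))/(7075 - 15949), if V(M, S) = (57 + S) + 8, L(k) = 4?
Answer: -71/4437 ≈ -0.016002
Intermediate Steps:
q(m, X) = 4
V(M, S) = 65 + S
(q(-98, -52) + V(-173, 73))/(7075 - 15949) = (4 + (65 + 73))/(7075 - 15949) = (4 + 138)/(-8874) = 142*(-1/8874) = -71/4437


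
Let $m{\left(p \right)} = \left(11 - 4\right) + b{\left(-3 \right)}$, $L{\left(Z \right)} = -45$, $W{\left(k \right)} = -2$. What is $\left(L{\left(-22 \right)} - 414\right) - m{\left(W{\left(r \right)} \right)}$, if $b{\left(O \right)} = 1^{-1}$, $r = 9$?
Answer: $-467$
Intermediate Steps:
$b{\left(O \right)} = 1$
$m{\left(p \right)} = 8$ ($m{\left(p \right)} = \left(11 - 4\right) + 1 = 7 + 1 = 8$)
$\left(L{\left(-22 \right)} - 414\right) - m{\left(W{\left(r \right)} \right)} = \left(-45 - 414\right) - 8 = -459 - 8 = -467$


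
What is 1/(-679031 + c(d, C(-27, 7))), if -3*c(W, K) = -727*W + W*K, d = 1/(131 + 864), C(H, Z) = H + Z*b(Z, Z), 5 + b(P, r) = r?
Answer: -597/405381359 ≈ -1.4727e-6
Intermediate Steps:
b(P, r) = -5 + r
C(H, Z) = H + Z*(-5 + Z)
d = 1/995 ≈ 0.0010050
c(W, K) = 727*W/3 - K*W/3 (c(W, K) = -(-727*W + W*K)/3 = -(-727*W + K*W)/3 = 727*W/3 - K*W/3)
1/(-679031 + c(d, C(-27, 7))) = 1/(-679031 + (1/3)*(1/995)*(727 - (-27 + 7*(-5 + 7)))) = 1/(-679031 + (1/3)*(1/995)*(727 - (-27 + 7*2))) = 1/(-679031 + (1/3)*(1/995)*(727 - (-27 + 14))) = 1/(-679031 + (1/3)*(1/995)*(727 - 1*(-13))) = 1/(-679031 + (1/3)*(1/995)*(727 + 13)) = 1/(-679031 + (1/3)*(1/995)*740) = 1/(-679031 + 148/597) = 1/(-405381359/597) = -597/405381359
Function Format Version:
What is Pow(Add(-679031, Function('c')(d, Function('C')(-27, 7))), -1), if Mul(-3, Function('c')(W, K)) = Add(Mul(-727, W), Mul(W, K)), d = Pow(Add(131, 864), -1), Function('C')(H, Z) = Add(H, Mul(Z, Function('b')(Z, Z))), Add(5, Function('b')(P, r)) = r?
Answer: Rational(-597, 405381359) ≈ -1.4727e-6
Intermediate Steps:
Function('b')(P, r) = Add(-5, r)
Function('C')(H, Z) = Add(H, Mul(Z, Add(-5, Z)))
d = Rational(1, 995) (d = Pow(995, -1) = Rational(1, 995) ≈ 0.0010050)
Function('c')(W, K) = Add(Mul(Rational(727, 3), W), Mul(Rational(-1, 3), K, W)) (Function('c')(W, K) = Mul(Rational(-1, 3), Add(Mul(-727, W), Mul(W, K))) = Mul(Rational(-1, 3), Add(Mul(-727, W), Mul(K, W))) = Add(Mul(Rational(727, 3), W), Mul(Rational(-1, 3), K, W)))
Pow(Add(-679031, Function('c')(d, Function('C')(-27, 7))), -1) = Pow(Add(-679031, Mul(Rational(1, 3), Rational(1, 995), Add(727, Mul(-1, Add(-27, Mul(7, Add(-5, 7))))))), -1) = Pow(Add(-679031, Mul(Rational(1, 3), Rational(1, 995), Add(727, Mul(-1, Add(-27, Mul(7, 2)))))), -1) = Pow(Add(-679031, Mul(Rational(1, 3), Rational(1, 995), Add(727, Mul(-1, Add(-27, 14))))), -1) = Pow(Add(-679031, Mul(Rational(1, 3), Rational(1, 995), Add(727, Mul(-1, -13)))), -1) = Pow(Add(-679031, Mul(Rational(1, 3), Rational(1, 995), Add(727, 13))), -1) = Pow(Add(-679031, Mul(Rational(1, 3), Rational(1, 995), 740)), -1) = Pow(Add(-679031, Rational(148, 597)), -1) = Pow(Rational(-405381359, 597), -1) = Rational(-597, 405381359)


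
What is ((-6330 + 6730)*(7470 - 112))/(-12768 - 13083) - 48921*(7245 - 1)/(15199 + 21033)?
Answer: -330993273983/33451194 ≈ -9894.8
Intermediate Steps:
((-6330 + 6730)*(7470 - 112))/(-12768 - 13083) - 48921*(7245 - 1)/(15199 + 21033) = (400*7358)/(-25851) - 48921/(36232/7244) = 2943200*(-1/25851) - 48921/(36232*(1/7244)) = -2943200/25851 - 48921/9058/1811 = -2943200/25851 - 48921*1811/9058 = -2943200/25851 - 88595931/9058 = -330993273983/33451194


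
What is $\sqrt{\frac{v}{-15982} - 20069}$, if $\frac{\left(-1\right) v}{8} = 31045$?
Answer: $\frac{7 i \sqrt{26133374841}}{7991} \approx 141.61 i$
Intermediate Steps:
$v = -248360$ ($v = \left(-8\right) 31045 = -248360$)
$\sqrt{\frac{v}{-15982} - 20069} = \sqrt{- \frac{248360}{-15982} - 20069} = \sqrt{\left(-248360\right) \left(- \frac{1}{15982}\right) - 20069} = \sqrt{\frac{124180}{7991} - 20069} = \sqrt{- \frac{160247199}{7991}} = \frac{7 i \sqrt{26133374841}}{7991}$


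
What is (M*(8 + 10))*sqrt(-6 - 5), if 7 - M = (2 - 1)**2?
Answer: 108*I*sqrt(11) ≈ 358.2*I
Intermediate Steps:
M = 6 (M = 7 - (2 - 1)**2 = 7 - 1*1**2 = 7 - 1*1 = 7 - 1 = 6)
(M*(8 + 10))*sqrt(-6 - 5) = (6*(8 + 10))*sqrt(-6 - 5) = (6*18)*sqrt(-11) = 108*(I*sqrt(11)) = 108*I*sqrt(11)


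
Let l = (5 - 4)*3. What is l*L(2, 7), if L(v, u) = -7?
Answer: -21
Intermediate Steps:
l = 3 (l = 1*3 = 3)
l*L(2, 7) = 3*(-7) = -21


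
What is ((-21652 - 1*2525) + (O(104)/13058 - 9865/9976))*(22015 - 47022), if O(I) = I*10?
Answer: 39380701306608111/65133304 ≈ 6.0462e+8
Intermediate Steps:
O(I) = 10*I
((-21652 - 1*2525) + (O(104)/13058 - 9865/9976))*(22015 - 47022) = ((-21652 - 1*2525) + ((10*104)/13058 - 9865/9976))*(22015 - 47022) = ((-21652 - 2525) + (1040*(1/13058) - 9865*1/9976))*(-25007) = (-24177 + (520/6529 - 9865/9976))*(-25007) = (-24177 - 59221065/65133304)*(-25007) = -1574787111873/65133304*(-25007) = 39380701306608111/65133304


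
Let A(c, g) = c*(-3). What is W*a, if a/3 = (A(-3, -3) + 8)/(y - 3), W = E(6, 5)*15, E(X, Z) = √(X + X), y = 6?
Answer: 510*√3 ≈ 883.35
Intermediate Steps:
A(c, g) = -3*c
E(X, Z) = √2*√X (E(X, Z) = √(2*X) = √2*√X)
W = 30*√3 (W = (√2*√6)*15 = (2*√3)*15 = 30*√3 ≈ 51.962)
a = 17 (a = 3*((-3*(-3) + 8)/(6 - 3)) = 3*((9 + 8)/3) = 3*(17*(⅓)) = 3*(17/3) = 17)
W*a = (30*√3)*17 = 510*√3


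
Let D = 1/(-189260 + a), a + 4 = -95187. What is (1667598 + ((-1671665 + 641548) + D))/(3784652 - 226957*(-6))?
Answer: 90666053965/731948459847 ≈ 0.12387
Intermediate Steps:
a = -95191 (a = -4 - 95187 = -95191)
D = -1/284451 (D = 1/(-189260 - 95191) = 1/(-284451) = -1/284451 ≈ -3.5155e-6)
(1667598 + ((-1671665 + 641548) + D))/(3784652 - 226957*(-6)) = (1667598 + ((-1671665 + 641548) - 1/284451))/(3784652 - 226957*(-6)) = (1667598 + (-1030117 - 1/284451))/(3784652 + 1361742) = (1667598 - 293017810768/284451)/5146394 = (181332107930/284451)*(1/5146394) = 90666053965/731948459847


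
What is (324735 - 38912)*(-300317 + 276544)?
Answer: -6794870179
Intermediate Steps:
(324735 - 38912)*(-300317 + 276544) = 285823*(-23773) = -6794870179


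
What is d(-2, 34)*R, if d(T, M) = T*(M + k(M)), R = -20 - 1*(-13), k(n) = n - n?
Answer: 476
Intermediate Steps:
k(n) = 0
R = -7 (R = -20 + 13 = -7)
d(T, M) = M*T (d(T, M) = T*(M + 0) = T*M = M*T)
d(-2, 34)*R = (34*(-2))*(-7) = -68*(-7) = 476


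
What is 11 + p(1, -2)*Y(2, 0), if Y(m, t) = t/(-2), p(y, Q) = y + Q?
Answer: 11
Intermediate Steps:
p(y, Q) = Q + y
Y(m, t) = -t/2 (Y(m, t) = t*(-½) = -t/2)
11 + p(1, -2)*Y(2, 0) = 11 + (-2 + 1)*(-½*0) = 11 - 1*0 = 11 + 0 = 11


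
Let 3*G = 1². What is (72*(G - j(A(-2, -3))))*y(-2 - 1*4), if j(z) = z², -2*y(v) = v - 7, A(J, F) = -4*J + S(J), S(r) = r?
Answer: -16692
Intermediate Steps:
A(J, F) = -3*J (A(J, F) = -4*J + J = -3*J)
y(v) = 7/2 - v/2 (y(v) = -(v - 7)/2 = -(-7 + v)/2 = 7/2 - v/2)
G = ⅓ (G = (⅓)*1² = (⅓)*1 = ⅓ ≈ 0.33333)
(72*(G - j(A(-2, -3))))*y(-2 - 1*4) = (72*(⅓ - (-3*(-2))²))*(7/2 - (-2 - 1*4)/2) = (72*(⅓ - 1*6²))*(7/2 - (-2 - 4)/2) = (72*(⅓ - 1*36))*(7/2 - ½*(-6)) = (72*(⅓ - 36))*(7/2 + 3) = (72*(-107/3))*(13/2) = -2568*13/2 = -16692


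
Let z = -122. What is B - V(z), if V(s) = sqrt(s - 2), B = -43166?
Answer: -43166 - 2*I*sqrt(31) ≈ -43166.0 - 11.136*I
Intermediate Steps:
V(s) = sqrt(-2 + s)
B - V(z) = -43166 - sqrt(-2 - 122) = -43166 - sqrt(-124) = -43166 - 2*I*sqrt(31)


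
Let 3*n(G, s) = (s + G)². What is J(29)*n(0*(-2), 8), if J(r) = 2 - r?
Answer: -576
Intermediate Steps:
n(G, s) = (G + s)²/3 (n(G, s) = (s + G)²/3 = (G + s)²/3)
J(29)*n(0*(-2), 8) = (2 - 1*29)*((0*(-2) + 8)²/3) = (2 - 29)*((0 + 8)²/3) = -9*8² = -9*64 = -27*64/3 = -576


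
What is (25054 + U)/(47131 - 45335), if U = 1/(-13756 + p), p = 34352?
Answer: 516012185/36990416 ≈ 13.950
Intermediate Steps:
U = 1/20596 (U = 1/(-13756 + 34352) = 1/20596 ≈ 4.8553e-5)
(25054 + U)/(47131 - 45335) = (25054 + 1/20596)/(47131 - 45335) = (516012185/20596)/1796 = (516012185/20596)*(1/1796) = 516012185/36990416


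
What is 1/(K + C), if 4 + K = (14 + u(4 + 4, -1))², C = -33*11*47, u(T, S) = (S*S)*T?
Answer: -1/16581 ≈ -6.0310e-5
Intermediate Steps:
u(T, S) = T*S² (u(T, S) = S²*T = T*S²)
C = -17061 (C = -363*47 = -17061)
K = 480 (K = -4 + (14 + (4 + 4)*(-1)²)² = -4 + (14 + 8*1)² = -4 + (14 + 8)² = -4 + 22² = -4 + 484 = 480)
1/(K + C) = 1/(480 - 17061) = 1/(-16581) = -1/16581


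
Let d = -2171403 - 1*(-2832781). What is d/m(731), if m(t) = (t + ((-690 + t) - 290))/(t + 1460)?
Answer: 724539599/241 ≈ 3.0064e+6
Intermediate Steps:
m(t) = (-980 + 2*t)/(1460 + t) (m(t) = (t + (-980 + t))/(1460 + t) = (-980 + 2*t)/(1460 + t))
d = 661378 (d = -2171403 + 2832781 = 661378)
d/m(731) = 661378/((2*(-490 + 731)/(1460 + 731))) = 661378/((2*241/2191)) = 661378/((2*(1/2191)*241)) = 661378/(482/2191) = 661378*(2191/482) = 724539599/241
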